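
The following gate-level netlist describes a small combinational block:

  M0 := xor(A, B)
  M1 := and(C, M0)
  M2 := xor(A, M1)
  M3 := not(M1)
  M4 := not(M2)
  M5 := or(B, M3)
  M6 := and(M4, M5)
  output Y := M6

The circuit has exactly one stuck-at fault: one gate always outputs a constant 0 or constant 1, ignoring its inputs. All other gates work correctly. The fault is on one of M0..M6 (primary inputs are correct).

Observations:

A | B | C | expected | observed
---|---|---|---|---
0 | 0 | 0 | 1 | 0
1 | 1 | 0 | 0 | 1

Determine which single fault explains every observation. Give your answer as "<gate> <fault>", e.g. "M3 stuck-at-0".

M1 stuck-at-1

Fault-free values for test 1 (A=0, B=0, C=0): M0=0, M1=0, M2=0, M3=1, M4=1, M5=1, M6=1, giving Y=1. Observed 0.
Test 1: faults giving observed 0 are {M1 stuck-at-1, M2 stuck-at-1, M3 stuck-at-0, M4 stuck-at-0, M5 stuck-at-0, M6 stuck-at-0}.
Test 2 (A=1, B=1, C=0): fault-free M0=0, M1=0, M2=1, M3=1, M4=0, M5=1, M6=0 → 0; observed 1. Eliminates M2 stuck-at-1, M3 stuck-at-0, M4 stuck-at-0, M5 stuck-at-0, M6 stuck-at-0.
Only M1 stuck-at-1 is consistent with every test.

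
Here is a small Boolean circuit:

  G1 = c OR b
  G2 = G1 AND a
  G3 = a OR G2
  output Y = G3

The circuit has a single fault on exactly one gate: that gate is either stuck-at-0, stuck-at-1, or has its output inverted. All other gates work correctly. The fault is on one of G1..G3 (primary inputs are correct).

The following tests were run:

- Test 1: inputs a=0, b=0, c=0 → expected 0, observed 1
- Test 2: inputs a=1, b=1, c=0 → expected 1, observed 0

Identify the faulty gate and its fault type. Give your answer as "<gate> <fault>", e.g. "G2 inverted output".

Fault-free values for test 1 (a=0, b=0, c=0): G1=0, G2=0, G3=0, giving Y=0. Observed 1.
Test 1: faults giving observed 1 are {G2 stuck-at-1, G2 inverted output, G3 stuck-at-1, G3 inverted output}.
Test 2 (a=1, b=1, c=0): fault-free G1=1, G2=1, G3=1 → 1; observed 0. Eliminates G2 stuck-at-1, G2 inverted output, G3 stuck-at-1.
Only G3 inverted output is consistent with every test.

G3 inverted output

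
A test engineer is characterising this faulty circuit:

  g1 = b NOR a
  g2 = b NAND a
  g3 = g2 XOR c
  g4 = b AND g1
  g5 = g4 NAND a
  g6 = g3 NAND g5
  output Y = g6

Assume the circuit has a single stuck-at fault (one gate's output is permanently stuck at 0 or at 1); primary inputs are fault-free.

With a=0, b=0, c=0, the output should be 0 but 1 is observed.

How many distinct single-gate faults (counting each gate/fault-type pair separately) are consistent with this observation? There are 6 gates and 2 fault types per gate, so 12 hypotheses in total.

4

Fault-free: g1=1, g2=1, g3=1, g4=0, g5=1, g6=0 → 0. Observed 1.
  g1 stuck-at-0: output 0 ✗
  g1 stuck-at-1: output 0 ✗
  g2 stuck-at-0: output 1 ✓
  g2 stuck-at-1: output 0 ✗
  g3 stuck-at-0: output 1 ✓
  g3 stuck-at-1: output 0 ✗
  g4 stuck-at-0: output 0 ✗
  g4 stuck-at-1: output 0 ✗
  g5 stuck-at-0: output 1 ✓
  g5 stuck-at-1: output 0 ✗
  g6 stuck-at-0: output 0 ✗
  g6 stuck-at-1: output 1 ✓
Consistent faults: {g2 stuck-at-0, g3 stuck-at-0, g5 stuck-at-0, g6 stuck-at-1} — 4 in all.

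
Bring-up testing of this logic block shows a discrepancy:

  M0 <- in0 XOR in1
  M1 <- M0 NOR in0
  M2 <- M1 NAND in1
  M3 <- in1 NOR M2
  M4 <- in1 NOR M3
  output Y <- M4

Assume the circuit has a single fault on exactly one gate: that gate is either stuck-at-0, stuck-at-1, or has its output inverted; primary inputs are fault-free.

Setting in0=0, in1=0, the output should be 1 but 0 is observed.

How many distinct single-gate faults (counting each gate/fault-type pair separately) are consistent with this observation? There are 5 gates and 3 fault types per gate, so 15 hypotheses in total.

6

Fault-free: M0=0, M1=1, M2=1, M3=0, M4=1 → 1. Observed 0.
  M0: none of the 3 fault types match ✗
  M1: none of the 3 fault types match ✗
  M2: stuck-at-0, inverted output ✓; others ✗
  M3: stuck-at-1, inverted output ✓; others ✗
  M4: stuck-at-0, inverted output ✓; others ✗
Consistent faults: {M2 stuck-at-0, M2 inverted output, M3 stuck-at-1, M3 inverted output, M4 stuck-at-0, M4 inverted output} — 6 in all.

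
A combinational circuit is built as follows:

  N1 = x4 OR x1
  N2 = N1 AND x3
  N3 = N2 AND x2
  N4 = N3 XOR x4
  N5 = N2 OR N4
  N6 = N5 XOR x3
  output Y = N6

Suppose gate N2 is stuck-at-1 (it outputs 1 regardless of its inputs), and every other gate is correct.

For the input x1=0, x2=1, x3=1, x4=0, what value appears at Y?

Propagate with N2 forced: N1=0, N2=1 [stuck-at-1], N3=1, N4=1, N5=1, N6=0.
So Y = 0. (Without the fault it would be 1.)

0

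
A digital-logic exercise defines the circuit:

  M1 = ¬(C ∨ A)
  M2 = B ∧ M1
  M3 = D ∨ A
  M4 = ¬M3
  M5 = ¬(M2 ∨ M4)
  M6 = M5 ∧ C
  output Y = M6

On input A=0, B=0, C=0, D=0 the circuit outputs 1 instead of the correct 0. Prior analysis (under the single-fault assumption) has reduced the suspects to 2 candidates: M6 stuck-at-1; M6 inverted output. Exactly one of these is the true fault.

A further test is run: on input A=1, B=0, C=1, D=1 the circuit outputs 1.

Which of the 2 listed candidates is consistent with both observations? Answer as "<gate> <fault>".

Evaluate each candidate on input A=1, B=0, C=1, D=1:
  M6 stuck-at-1: M1=0, M2=0, M3=1, M4=0, M5=1, M6=1 [stuck-at-1] → 1 — matches
  M6 inverted output: M1=0, M2=0, M3=1, M4=0, M5=1, M6=0 [inverted output] → 0 — eliminated
Only M6 stuck-at-1 reproduces the observed 1.

M6 stuck-at-1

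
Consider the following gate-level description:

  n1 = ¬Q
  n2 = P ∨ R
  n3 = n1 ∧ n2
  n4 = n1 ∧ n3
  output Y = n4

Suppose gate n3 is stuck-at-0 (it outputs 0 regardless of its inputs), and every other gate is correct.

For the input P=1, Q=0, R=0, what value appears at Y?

0

Propagate with n3 forced: n1=1, n2=1, n3=0 [stuck-at-0], n4=0.
So Y = 0. (Without the fault it would be 1.)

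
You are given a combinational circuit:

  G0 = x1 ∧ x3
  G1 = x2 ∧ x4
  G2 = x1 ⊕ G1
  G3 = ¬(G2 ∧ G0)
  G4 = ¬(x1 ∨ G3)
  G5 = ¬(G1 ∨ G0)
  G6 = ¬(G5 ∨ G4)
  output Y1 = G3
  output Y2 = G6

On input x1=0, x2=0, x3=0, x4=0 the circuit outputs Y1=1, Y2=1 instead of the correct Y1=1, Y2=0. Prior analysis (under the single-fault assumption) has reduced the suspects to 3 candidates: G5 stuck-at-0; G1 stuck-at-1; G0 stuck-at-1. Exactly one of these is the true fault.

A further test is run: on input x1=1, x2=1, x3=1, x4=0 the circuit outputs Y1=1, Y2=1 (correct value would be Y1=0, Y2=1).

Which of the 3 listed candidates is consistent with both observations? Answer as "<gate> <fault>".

G1 stuck-at-1

Evaluate each candidate on input x1=1, x2=1, x3=1, x4=0:
  G5 stuck-at-0: G0=1, G1=0, G2=1, G3=0, G4=0, G5=0 [stuck-at-0], G6=1 → Y1=0, Y2=1 — eliminated
  G1 stuck-at-1: G0=1, G1=1 [stuck-at-1], G2=0, G3=1, G4=0, G5=0, G6=1 → Y1=1, Y2=1 — matches
  G0 stuck-at-1: G0=1 [stuck-at-1], G1=0, G2=1, G3=0, G4=0, G5=0, G6=1 → Y1=0, Y2=1 — eliminated
Only G1 stuck-at-1 reproduces the observed Y1=1, Y2=1.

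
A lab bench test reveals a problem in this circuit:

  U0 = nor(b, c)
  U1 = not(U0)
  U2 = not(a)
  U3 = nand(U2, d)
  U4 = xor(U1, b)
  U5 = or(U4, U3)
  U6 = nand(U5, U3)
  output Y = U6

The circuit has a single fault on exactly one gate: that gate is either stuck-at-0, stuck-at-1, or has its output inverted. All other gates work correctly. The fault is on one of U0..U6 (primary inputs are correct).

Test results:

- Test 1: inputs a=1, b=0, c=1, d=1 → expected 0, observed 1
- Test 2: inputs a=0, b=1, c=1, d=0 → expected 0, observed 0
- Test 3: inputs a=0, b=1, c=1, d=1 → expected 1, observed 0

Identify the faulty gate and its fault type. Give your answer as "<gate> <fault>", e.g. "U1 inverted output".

U2 inverted output

Fault-free values for test 1 (a=1, b=0, c=1, d=1): U0=0, U1=1, U2=0, U3=1, U4=1, U5=1, U6=0, giving Y=0. Observed 1.
Test 1: faults giving observed 1 are {U2 stuck-at-1, U2 inverted output, U3 stuck-at-0, U3 inverted output, U5 stuck-at-0, U5 inverted output, U6 stuck-at-1, U6 inverted output}.
Test 2 (a=0, b=1, c=1, d=0): fault-free U0=0, U1=1, U2=1, U3=1, U4=0, U5=1, U6=0 → 0; observed 0. Eliminates U3 stuck-at-0, U3 inverted output, U5 stuck-at-0, U5 inverted output, U6 stuck-at-1, U6 inverted output.
Test 3 (a=0, b=1, c=1, d=1): fault-free U0=0, U1=1, U2=1, U3=0, U4=0, U5=0, U6=1 → 1; observed 0. Eliminates U2 stuck-at-1.
Only U2 inverted output is consistent with every test.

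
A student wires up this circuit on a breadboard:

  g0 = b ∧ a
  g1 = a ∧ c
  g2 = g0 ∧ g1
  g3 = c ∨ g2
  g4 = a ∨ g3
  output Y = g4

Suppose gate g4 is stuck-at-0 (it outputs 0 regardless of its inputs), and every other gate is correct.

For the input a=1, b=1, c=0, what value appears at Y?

0

Propagate with g4 forced: g0=1, g1=0, g2=0, g3=0, g4=0 [stuck-at-0].
So Y = 0. (Without the fault it would be 1.)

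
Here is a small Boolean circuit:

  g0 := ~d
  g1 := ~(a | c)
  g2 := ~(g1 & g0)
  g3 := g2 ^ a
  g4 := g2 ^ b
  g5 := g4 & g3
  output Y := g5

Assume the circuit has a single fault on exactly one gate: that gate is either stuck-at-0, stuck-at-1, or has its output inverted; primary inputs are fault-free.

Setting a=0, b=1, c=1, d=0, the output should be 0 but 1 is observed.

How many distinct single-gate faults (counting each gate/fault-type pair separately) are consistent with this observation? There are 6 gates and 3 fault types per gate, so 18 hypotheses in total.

Fault-free: g0=1, g1=0, g2=1, g3=1, g4=0, g5=0 → 0. Observed 1.
  g0: none of the 3 fault types match ✗
  g1: none of the 3 fault types match ✗
  g2: none of the 3 fault types match ✗
  g3: none of the 3 fault types match ✗
  g4: stuck-at-1, inverted output ✓; others ✗
  g5: stuck-at-1, inverted output ✓; others ✗
Consistent faults: {g4 stuck-at-1, g4 inverted output, g5 stuck-at-1, g5 inverted output} — 4 in all.

4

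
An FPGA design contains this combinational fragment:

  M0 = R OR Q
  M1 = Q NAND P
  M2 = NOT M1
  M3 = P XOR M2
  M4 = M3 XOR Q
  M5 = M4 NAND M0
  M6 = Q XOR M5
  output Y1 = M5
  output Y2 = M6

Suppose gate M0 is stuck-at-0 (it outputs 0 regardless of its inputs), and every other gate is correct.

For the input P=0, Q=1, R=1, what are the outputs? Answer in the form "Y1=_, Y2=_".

Propagate with M0 forced: M0=0 [stuck-at-0], M1=1, M2=0, M3=0, M4=1, M5=1, M6=0.
So the outputs are Y1=1, Y2=0. (Without the fault they would be Y1=0, Y2=1.)

Y1=1, Y2=0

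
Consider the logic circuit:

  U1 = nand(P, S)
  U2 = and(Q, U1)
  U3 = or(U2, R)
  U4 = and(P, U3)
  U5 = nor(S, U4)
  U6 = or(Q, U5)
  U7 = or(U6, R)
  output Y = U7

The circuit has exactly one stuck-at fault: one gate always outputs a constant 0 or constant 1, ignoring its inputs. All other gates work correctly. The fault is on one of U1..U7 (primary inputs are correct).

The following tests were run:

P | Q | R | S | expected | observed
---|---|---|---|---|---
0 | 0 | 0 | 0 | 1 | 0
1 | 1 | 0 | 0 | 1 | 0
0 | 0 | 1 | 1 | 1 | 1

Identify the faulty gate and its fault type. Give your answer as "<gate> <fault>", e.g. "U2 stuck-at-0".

Fault-free values for test 1 (P=0, Q=0, R=0, S=0): U1=1, U2=0, U3=0, U4=0, U5=1, U6=1, U7=1, giving Y=1. Observed 0.
Test 1: faults giving observed 0 are {U4 stuck-at-1, U5 stuck-at-0, U6 stuck-at-0, U7 stuck-at-0}.
Test 2 (P=1, Q=1, R=0, S=0): fault-free U1=1, U2=1, U3=1, U4=1, U5=0, U6=1, U7=1 → 1; observed 0. Eliminates U4 stuck-at-1, U5 stuck-at-0.
Test 3 (P=0, Q=0, R=1, S=1): fault-free U1=1, U2=0, U3=1, U4=0, U5=0, U6=0, U7=1 → 1; observed 1. Eliminates U7 stuck-at-0.
Only U6 stuck-at-0 is consistent with every test.

U6 stuck-at-0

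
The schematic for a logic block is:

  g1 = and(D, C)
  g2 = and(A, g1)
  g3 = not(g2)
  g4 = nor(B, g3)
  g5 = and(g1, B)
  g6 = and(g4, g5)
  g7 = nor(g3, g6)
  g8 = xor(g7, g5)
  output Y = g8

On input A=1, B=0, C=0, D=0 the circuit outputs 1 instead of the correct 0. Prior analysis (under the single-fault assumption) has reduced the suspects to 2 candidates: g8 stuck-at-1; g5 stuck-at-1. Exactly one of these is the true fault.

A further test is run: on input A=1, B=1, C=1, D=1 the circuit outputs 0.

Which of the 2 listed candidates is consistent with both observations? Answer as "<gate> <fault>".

g5 stuck-at-1

Evaluate each candidate on input A=1, B=1, C=1, D=1:
  g8 stuck-at-1: g1=1, g2=1, g3=0, g4=0, g5=1, g6=0, g7=1, g8=1 [stuck-at-1] → 1 — eliminated
  g5 stuck-at-1: g1=1, g2=1, g3=0, g4=0, g5=1 [stuck-at-1], g6=0, g7=1, g8=0 → 0 — matches
Only g5 stuck-at-1 reproduces the observed 0.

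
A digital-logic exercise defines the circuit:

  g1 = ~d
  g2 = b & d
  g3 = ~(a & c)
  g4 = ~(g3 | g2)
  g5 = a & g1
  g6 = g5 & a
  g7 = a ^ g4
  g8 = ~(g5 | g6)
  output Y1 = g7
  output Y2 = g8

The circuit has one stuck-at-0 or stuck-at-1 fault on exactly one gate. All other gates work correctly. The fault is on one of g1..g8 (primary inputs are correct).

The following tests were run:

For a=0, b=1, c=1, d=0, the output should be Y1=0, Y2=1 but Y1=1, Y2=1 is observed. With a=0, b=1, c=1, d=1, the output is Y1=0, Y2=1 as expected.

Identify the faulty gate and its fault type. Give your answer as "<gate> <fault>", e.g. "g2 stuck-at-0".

Fault-free values for test 1 (a=0, b=1, c=1, d=0): g1=1, g2=0, g3=1, g4=0, g5=0, g6=0, g7=0, g8=1, giving Y1=0, Y2=1. Observed Y1=1, Y2=1.
Test 1: faults giving observed Y1=1, Y2=1 are {g3 stuck-at-0, g4 stuck-at-1, g7 stuck-at-1}.
Test 2 (a=0, b=1, c=1, d=1): fault-free g1=0, g2=1, g3=1, g4=0, g5=0, g6=0, g7=0, g8=1 → Y1=0, Y2=1; observed Y1=0, Y2=1. Eliminates g4 stuck-at-1, g7 stuck-at-1.
Only g3 stuck-at-0 is consistent with every test.

g3 stuck-at-0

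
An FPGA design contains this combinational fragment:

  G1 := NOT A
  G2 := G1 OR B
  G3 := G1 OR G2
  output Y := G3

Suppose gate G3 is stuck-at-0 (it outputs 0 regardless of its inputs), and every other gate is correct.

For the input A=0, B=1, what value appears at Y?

Propagate with G3 forced: G1=1, G2=1, G3=0 [stuck-at-0].
So Y = 0. (Without the fault it would be 1.)

0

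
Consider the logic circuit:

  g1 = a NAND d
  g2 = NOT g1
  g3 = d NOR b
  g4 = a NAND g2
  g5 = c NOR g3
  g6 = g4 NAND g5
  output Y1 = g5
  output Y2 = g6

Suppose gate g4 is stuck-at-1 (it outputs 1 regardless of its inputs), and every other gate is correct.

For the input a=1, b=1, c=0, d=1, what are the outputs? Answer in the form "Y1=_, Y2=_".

Propagate with g4 forced: g1=0, g2=1, g3=0, g4=1 [stuck-at-1], g5=1, g6=0.
So the outputs are Y1=1, Y2=0. (Without the fault they would be Y1=1, Y2=1.)

Y1=1, Y2=0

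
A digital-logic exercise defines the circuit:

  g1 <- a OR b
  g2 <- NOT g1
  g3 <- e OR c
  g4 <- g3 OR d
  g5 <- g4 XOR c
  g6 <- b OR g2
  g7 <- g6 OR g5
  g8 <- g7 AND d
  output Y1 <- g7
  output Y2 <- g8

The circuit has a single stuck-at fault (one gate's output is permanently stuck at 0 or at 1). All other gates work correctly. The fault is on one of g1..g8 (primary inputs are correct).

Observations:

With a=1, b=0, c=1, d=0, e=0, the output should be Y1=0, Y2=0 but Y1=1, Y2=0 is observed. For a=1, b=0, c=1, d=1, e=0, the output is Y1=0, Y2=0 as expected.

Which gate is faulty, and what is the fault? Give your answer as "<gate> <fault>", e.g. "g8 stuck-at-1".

g3 stuck-at-0

Fault-free values for test 1 (a=1, b=0, c=1, d=0, e=0): g1=1, g2=0, g3=1, g4=1, g5=0, g6=0, g7=0, g8=0, giving Y1=0, Y2=0. Observed Y1=1, Y2=0.
Test 1: faults giving observed Y1=1, Y2=0 are {g1 stuck-at-0, g2 stuck-at-1, g3 stuck-at-0, g4 stuck-at-0, g5 stuck-at-1, g6 stuck-at-1, g7 stuck-at-1}.
Test 2 (a=1, b=0, c=1, d=1, e=0): fault-free g1=1, g2=0, g3=1, g4=1, g5=0, g6=0, g7=0, g8=0 → Y1=0, Y2=0; observed Y1=0, Y2=0. Eliminates g1 stuck-at-0, g2 stuck-at-1, g4 stuck-at-0, g5 stuck-at-1, g6 stuck-at-1, g7 stuck-at-1.
Only g3 stuck-at-0 is consistent with every test.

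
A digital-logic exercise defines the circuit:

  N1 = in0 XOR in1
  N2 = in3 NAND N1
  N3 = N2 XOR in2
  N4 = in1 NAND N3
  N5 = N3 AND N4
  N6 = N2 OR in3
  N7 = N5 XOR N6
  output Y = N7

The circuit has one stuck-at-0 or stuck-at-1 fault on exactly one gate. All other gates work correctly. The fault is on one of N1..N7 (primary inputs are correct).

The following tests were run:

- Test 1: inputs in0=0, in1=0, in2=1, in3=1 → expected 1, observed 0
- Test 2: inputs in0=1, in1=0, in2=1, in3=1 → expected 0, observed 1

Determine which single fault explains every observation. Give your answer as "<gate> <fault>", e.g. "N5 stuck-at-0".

N6 stuck-at-0

Fault-free values for test 1 (in0=0, in1=0, in2=1, in3=1): N1=0, N2=1, N3=0, N4=1, N5=0, N6=1, N7=1, giving Y=1. Observed 0.
Test 1: faults giving observed 0 are {N1 stuck-at-1, N2 stuck-at-0, N3 stuck-at-1, N5 stuck-at-1, N6 stuck-at-0, N7 stuck-at-0}.
Test 2 (in0=1, in1=0, in2=1, in3=1): fault-free N1=1, N2=0, N3=1, N4=1, N5=1, N6=1, N7=0 → 0; observed 1. Eliminates N1 stuck-at-1, N2 stuck-at-0, N3 stuck-at-1, N5 stuck-at-1, N7 stuck-at-0.
Only N6 stuck-at-0 is consistent with every test.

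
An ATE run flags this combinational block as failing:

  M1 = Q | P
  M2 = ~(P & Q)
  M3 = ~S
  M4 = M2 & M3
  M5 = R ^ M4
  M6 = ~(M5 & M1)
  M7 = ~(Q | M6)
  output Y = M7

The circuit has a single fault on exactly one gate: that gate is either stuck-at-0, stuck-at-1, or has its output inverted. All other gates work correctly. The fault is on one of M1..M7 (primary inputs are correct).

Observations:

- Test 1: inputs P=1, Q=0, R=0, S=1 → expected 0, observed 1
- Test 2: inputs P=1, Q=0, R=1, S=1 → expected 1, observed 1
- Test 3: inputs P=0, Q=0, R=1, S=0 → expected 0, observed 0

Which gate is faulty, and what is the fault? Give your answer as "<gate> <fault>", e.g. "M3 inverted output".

M5 stuck-at-1

Fault-free values for test 1 (P=1, Q=0, R=0, S=1): M1=1, M2=1, M3=0, M4=0, M5=0, M6=1, M7=0, giving Y=0. Observed 1.
Test 1: faults giving observed 1 are {M3 stuck-at-1, M3 inverted output, M4 stuck-at-1, M4 inverted output, M5 stuck-at-1, M5 inverted output, M6 stuck-at-0, M6 inverted output, M7 stuck-at-1, M7 inverted output}.
Test 2 (P=1, Q=0, R=1, S=1): fault-free M1=1, M2=1, M3=0, M4=0, M5=1, M6=0, M7=1 → 1; observed 1. Eliminates M3 stuck-at-1, M3 inverted output, M4 stuck-at-1, M4 inverted output, M5 inverted output, M6 inverted output, M7 inverted output.
Test 3 (P=0, Q=0, R=1, S=0): fault-free M1=0, M2=1, M3=1, M4=1, M5=0, M6=1, M7=0 → 0; observed 0. Eliminates M6 stuck-at-0, M7 stuck-at-1.
Only M5 stuck-at-1 is consistent with every test.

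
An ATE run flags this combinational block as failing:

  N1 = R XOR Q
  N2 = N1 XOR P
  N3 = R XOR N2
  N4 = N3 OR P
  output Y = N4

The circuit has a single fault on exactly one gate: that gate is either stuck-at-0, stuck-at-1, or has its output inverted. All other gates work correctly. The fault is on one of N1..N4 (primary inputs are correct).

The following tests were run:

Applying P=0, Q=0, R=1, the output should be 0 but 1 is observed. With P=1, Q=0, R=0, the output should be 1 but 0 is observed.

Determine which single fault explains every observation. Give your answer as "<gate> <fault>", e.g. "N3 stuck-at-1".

N4 inverted output

Fault-free values for test 1 (P=0, Q=0, R=1): N1=1, N2=1, N3=0, N4=0, giving Y=0. Observed 1.
Test 1: faults giving observed 1 are {N1 stuck-at-0, N1 inverted output, N2 stuck-at-0, N2 inverted output, N3 stuck-at-1, N3 inverted output, N4 stuck-at-1, N4 inverted output}.
Test 2 (P=1, Q=0, R=0): fault-free N1=0, N2=1, N3=1, N4=1 → 1; observed 0. Eliminates N1 stuck-at-0, N1 inverted output, N2 stuck-at-0, N2 inverted output, N3 stuck-at-1, N3 inverted output, N4 stuck-at-1.
Only N4 inverted output is consistent with every test.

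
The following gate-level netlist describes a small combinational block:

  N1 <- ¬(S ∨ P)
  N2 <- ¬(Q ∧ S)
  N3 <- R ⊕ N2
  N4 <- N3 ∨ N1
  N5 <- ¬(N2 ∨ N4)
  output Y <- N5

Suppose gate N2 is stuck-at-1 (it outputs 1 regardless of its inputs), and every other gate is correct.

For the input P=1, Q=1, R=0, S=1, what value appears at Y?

Propagate with N2 forced: N1=0, N2=1 [stuck-at-1], N3=1, N4=1, N5=0.
So Y = 0. (Without the fault it would be 1.)

0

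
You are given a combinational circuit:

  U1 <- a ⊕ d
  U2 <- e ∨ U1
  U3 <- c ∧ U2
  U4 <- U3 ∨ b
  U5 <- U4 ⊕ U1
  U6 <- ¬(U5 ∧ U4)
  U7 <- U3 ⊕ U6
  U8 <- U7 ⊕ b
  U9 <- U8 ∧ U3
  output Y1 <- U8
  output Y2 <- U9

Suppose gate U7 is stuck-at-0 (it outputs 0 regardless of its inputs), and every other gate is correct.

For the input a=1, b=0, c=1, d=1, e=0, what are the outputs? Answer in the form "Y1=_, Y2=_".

Propagate with U7 forced: U1=0, U2=0, U3=0, U4=0, U5=0, U6=1, U7=0 [stuck-at-0], U8=0, U9=0.
So the outputs are Y1=0, Y2=0. (Without the fault they would be Y1=1, Y2=0.)

Y1=0, Y2=0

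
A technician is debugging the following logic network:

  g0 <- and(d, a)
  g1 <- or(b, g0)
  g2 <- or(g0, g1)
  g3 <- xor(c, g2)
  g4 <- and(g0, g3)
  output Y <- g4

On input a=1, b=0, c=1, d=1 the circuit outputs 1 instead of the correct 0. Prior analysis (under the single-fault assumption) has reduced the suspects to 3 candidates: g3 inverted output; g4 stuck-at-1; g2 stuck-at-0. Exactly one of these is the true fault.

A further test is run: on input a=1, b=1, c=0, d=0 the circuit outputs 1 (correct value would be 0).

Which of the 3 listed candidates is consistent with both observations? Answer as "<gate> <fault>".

g4 stuck-at-1

Evaluate each candidate on input a=1, b=1, c=0, d=0:
  g3 inverted output: g0=0, g1=1, g2=1, g3=0 [inverted output], g4=0 → 0 — eliminated
  g4 stuck-at-1: g0=0, g1=1, g2=1, g3=1, g4=1 [stuck-at-1] → 1 — matches
  g2 stuck-at-0: g0=0, g1=1, g2=0 [stuck-at-0], g3=0, g4=0 → 0 — eliminated
Only g4 stuck-at-1 reproduces the observed 1.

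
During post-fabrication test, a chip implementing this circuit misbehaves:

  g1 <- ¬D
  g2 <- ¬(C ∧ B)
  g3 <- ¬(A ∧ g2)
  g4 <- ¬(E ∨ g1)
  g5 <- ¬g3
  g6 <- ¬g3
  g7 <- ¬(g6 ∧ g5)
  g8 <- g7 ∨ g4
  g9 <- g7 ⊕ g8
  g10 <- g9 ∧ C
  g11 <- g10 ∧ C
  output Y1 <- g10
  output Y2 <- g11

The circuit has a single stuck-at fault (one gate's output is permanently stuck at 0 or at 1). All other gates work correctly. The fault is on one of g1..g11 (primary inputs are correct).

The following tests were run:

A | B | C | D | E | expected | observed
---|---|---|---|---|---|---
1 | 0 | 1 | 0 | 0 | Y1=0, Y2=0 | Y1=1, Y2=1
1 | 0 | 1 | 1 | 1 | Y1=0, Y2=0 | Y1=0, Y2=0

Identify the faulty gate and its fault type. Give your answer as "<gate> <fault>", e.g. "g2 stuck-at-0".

g1 stuck-at-0

Fault-free values for test 1 (A=1, B=0, C=1, D=0, E=0): g1=1, g2=1, g3=0, g4=0, g5=1, g6=1, g7=0, g8=0, g9=0, g10=0, g11=0, giving Y1=0, Y2=0. Observed Y1=1, Y2=1.
Test 1: faults giving observed Y1=1, Y2=1 are {g1 stuck-at-0, g4 stuck-at-1, g8 stuck-at-1, g9 stuck-at-1, g10 stuck-at-1}.
Test 2 (A=1, B=0, C=1, D=1, E=1): fault-free g1=0, g2=1, g3=0, g4=0, g5=1, g6=1, g7=0, g8=0, g9=0, g10=0, g11=0 → Y1=0, Y2=0; observed Y1=0, Y2=0. Eliminates g4 stuck-at-1, g8 stuck-at-1, g9 stuck-at-1, g10 stuck-at-1.
Only g1 stuck-at-0 is consistent with every test.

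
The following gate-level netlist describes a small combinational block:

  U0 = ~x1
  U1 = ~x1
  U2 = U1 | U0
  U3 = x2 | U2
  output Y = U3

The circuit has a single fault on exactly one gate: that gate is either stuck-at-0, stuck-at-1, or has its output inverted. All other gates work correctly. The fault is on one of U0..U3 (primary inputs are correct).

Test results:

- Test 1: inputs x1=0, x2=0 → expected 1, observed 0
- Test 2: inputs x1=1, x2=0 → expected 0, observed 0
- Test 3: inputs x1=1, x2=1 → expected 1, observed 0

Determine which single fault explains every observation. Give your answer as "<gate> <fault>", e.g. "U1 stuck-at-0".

U3 stuck-at-0

Fault-free values for test 1 (x1=0, x2=0): U0=1, U1=1, U2=1, U3=1, giving Y=1. Observed 0.
Test 1: faults giving observed 0 are {U2 stuck-at-0, U2 inverted output, U3 stuck-at-0, U3 inverted output}.
Test 2 (x1=1, x2=0): fault-free U0=0, U1=0, U2=0, U3=0 → 0; observed 0. Eliminates U2 inverted output, U3 inverted output.
Test 3 (x1=1, x2=1): fault-free U0=0, U1=0, U2=0, U3=1 → 1; observed 0. Eliminates U2 stuck-at-0.
Only U3 stuck-at-0 is consistent with every test.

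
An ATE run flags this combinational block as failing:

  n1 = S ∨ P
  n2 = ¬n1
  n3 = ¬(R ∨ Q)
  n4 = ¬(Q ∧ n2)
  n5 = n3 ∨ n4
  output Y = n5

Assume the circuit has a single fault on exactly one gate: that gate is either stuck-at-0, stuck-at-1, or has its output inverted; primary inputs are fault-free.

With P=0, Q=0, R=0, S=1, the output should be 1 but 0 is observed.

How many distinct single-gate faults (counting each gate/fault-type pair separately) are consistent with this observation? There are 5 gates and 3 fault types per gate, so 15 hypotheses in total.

2

Fault-free: n1=1, n2=0, n3=1, n4=1, n5=1 → 1. Observed 0.
  n1: none of the 3 fault types match ✗
  n2: none of the 3 fault types match ✗
  n3: none of the 3 fault types match ✗
  n4: none of the 3 fault types match ✗
  n5: stuck-at-0, inverted output ✓; others ✗
Consistent faults: {n5 stuck-at-0, n5 inverted output} — 2 in all.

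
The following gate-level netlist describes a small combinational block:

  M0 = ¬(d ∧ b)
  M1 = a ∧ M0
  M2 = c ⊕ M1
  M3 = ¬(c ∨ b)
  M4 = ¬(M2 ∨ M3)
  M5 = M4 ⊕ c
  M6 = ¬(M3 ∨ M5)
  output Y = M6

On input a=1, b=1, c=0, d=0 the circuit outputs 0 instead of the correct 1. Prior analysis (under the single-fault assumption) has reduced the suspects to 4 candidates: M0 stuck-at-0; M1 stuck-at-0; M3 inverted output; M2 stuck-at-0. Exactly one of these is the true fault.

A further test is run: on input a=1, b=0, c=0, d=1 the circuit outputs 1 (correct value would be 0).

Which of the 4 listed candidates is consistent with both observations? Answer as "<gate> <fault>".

M3 inverted output

Evaluate each candidate on input a=1, b=0, c=0, d=1:
  M0 stuck-at-0: M0=0 [stuck-at-0], M1=0, M2=0, M3=1, M4=0, M5=0, M6=0 → 0 — eliminated
  M1 stuck-at-0: M0=1, M1=0 [stuck-at-0], M2=0, M3=1, M4=0, M5=0, M6=0 → 0 — eliminated
  M3 inverted output: M0=1, M1=1, M2=1, M3=0 [inverted output], M4=0, M5=0, M6=1 → 1 — matches
  M2 stuck-at-0: M0=1, M1=1, M2=0 [stuck-at-0], M3=1, M4=0, M5=0, M6=0 → 0 — eliminated
Only M3 inverted output reproduces the observed 1.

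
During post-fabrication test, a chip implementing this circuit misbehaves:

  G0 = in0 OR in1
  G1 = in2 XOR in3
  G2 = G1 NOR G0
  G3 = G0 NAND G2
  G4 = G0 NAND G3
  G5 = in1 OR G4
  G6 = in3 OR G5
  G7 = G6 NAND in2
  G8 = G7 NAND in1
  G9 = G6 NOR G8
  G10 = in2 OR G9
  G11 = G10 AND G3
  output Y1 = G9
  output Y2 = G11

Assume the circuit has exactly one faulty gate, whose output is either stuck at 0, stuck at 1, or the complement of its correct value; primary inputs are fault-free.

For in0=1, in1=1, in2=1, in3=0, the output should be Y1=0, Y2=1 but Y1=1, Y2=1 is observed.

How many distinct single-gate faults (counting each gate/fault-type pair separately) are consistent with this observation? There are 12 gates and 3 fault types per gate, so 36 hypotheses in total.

6

Fault-free: G0=1, G1=1, G2=0, G3=1, G4=0, G5=1, G6=1, G7=0, G8=1, G9=0, G10=1, G11=1 → Y1=0, Y2=1. Observed Y1=1, Y2=1.
  G0: none of the 3 fault types match ✗
  G1: none of the 3 fault types match ✗
  G2: none of the 3 fault types match ✗
  G3: none of the 3 fault types match ✗
  G4: none of the 3 fault types match ✗
  G5: stuck-at-0, inverted output ✓; others ✗
  G6: stuck-at-0, inverted output ✓; others ✗
  G7: none of the 3 fault types match ✗
  G8: none of the 3 fault types match ✗
  G9: stuck-at-1, inverted output ✓; others ✗
  G10: none of the 3 fault types match ✗
  G11: none of the 3 fault types match ✗
Consistent faults: {G5 stuck-at-0, G5 inverted output, G6 stuck-at-0, G6 inverted output, G9 stuck-at-1, G9 inverted output} — 6 in all.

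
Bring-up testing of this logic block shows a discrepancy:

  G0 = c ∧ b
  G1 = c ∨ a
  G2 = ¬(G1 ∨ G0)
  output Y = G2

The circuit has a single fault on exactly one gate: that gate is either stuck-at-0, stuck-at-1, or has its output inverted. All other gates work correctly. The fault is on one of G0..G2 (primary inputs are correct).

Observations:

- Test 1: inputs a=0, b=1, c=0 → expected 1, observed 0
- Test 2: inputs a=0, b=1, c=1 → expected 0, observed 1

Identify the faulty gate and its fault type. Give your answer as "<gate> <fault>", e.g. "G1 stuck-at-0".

Fault-free values for test 1 (a=0, b=1, c=0): G0=0, G1=0, G2=1, giving Y=1. Observed 0.
Test 1: faults giving observed 0 are {G0 stuck-at-1, G0 inverted output, G1 stuck-at-1, G1 inverted output, G2 stuck-at-0, G2 inverted output}.
Test 2 (a=0, b=1, c=1): fault-free G0=1, G1=1, G2=0 → 0; observed 1. Eliminates G0 stuck-at-1, G0 inverted output, G1 stuck-at-1, G1 inverted output, G2 stuck-at-0.
Only G2 inverted output is consistent with every test.

G2 inverted output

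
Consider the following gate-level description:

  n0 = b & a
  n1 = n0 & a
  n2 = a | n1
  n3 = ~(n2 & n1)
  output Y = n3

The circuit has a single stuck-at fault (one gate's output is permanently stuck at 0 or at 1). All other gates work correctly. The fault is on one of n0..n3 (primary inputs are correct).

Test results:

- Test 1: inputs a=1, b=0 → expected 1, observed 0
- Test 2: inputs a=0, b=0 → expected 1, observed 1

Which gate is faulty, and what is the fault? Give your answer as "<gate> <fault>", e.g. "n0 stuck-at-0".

Fault-free values for test 1 (a=1, b=0): n0=0, n1=0, n2=1, n3=1, giving Y=1. Observed 0.
Test 1: faults giving observed 0 are {n0 stuck-at-1, n1 stuck-at-1, n3 stuck-at-0}.
Test 2 (a=0, b=0): fault-free n0=0, n1=0, n2=0, n3=1 → 1; observed 1. Eliminates n1 stuck-at-1, n3 stuck-at-0.
Only n0 stuck-at-1 is consistent with every test.

n0 stuck-at-1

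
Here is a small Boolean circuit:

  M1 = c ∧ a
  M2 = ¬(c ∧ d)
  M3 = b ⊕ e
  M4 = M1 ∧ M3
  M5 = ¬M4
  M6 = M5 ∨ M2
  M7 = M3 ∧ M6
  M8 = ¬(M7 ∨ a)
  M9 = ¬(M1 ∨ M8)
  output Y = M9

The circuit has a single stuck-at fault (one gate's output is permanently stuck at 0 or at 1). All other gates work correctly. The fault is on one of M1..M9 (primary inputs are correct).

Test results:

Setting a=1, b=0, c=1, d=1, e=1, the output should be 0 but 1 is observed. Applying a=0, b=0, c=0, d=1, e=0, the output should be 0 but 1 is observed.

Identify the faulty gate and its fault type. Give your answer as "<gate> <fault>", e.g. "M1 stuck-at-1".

Fault-free values for test 1 (a=1, b=0, c=1, d=1, e=1): M1=1, M2=0, M3=1, M4=1, M5=0, M6=0, M7=0, M8=0, M9=0, giving Y=0. Observed 1.
Test 1: faults giving observed 1 are {M1 stuck-at-0, M9 stuck-at-1}.
Test 2 (a=0, b=0, c=0, d=1, e=0): fault-free M1=0, M2=1, M3=0, M4=0, M5=1, M6=1, M7=0, M8=1, M9=0 → 0; observed 1. Eliminates M1 stuck-at-0.
Only M9 stuck-at-1 is consistent with every test.

M9 stuck-at-1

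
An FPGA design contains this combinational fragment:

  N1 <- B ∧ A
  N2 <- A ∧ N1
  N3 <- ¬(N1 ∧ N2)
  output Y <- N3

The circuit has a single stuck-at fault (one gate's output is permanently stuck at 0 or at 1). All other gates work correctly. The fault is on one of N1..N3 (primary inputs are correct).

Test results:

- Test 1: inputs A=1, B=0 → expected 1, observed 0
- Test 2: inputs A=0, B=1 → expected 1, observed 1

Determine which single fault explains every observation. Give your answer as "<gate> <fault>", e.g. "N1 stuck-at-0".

N1 stuck-at-1

Fault-free values for test 1 (A=1, B=0): N1=0, N2=0, N3=1, giving Y=1. Observed 0.
Test 1: faults giving observed 0 are {N1 stuck-at-1, N3 stuck-at-0}.
Test 2 (A=0, B=1): fault-free N1=0, N2=0, N3=1 → 1; observed 1. Eliminates N3 stuck-at-0.
Only N1 stuck-at-1 is consistent with every test.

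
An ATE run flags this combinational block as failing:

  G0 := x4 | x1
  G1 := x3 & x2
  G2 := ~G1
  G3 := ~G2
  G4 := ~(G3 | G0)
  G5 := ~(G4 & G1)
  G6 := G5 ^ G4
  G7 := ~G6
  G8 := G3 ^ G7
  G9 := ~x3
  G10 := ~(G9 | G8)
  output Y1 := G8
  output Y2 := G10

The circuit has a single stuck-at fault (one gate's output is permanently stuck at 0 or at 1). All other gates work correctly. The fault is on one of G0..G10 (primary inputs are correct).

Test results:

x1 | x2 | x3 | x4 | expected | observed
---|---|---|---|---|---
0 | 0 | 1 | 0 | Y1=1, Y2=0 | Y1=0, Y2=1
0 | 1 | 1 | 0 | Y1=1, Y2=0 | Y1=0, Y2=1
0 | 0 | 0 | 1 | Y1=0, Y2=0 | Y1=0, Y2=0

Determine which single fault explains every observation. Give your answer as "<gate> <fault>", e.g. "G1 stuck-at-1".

Fault-free values for test 1 (x1=0, x2=0, x3=1, x4=0): G0=0, G1=0, G2=1, G3=0, G4=1, G5=1, G6=0, G7=1, G8=1, G9=0, G10=0, giving Y1=1, Y2=0. Observed Y1=0, Y2=1.
Test 1: faults giving observed Y1=0, Y2=1 are {G0 stuck-at-1, G4 stuck-at-0, G5 stuck-at-0, G6 stuck-at-1, G7 stuck-at-0, G8 stuck-at-0}.
Test 2 (x1=0, x2=1, x3=1, x4=0): fault-free G0=0, G1=1, G2=0, G3=1, G4=0, G5=1, G6=1, G7=0, G8=1, G9=0, G10=0 → Y1=1, Y2=0; observed Y1=0, Y2=1. Eliminates G0 stuck-at-1, G4 stuck-at-0, G6 stuck-at-1, G7 stuck-at-0.
Test 3 (x1=0, x2=0, x3=0, x4=1): fault-free G0=1, G1=0, G2=1, G3=0, G4=0, G5=1, G6=1, G7=0, G8=0, G9=1, G10=0 → Y1=0, Y2=0; observed Y1=0, Y2=0. Eliminates G5 stuck-at-0.
Only G8 stuck-at-0 is consistent with every test.

G8 stuck-at-0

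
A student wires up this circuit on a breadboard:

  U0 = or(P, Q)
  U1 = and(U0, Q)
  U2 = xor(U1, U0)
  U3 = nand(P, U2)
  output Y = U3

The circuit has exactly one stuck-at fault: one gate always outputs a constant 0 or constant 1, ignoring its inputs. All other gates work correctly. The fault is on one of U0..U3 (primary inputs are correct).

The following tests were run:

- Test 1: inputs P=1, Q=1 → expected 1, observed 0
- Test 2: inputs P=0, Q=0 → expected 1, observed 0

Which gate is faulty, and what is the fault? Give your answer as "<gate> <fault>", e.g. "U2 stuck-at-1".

U3 stuck-at-0

Fault-free values for test 1 (P=1, Q=1): U0=1, U1=1, U2=0, U3=1, giving Y=1. Observed 0.
Test 1: faults giving observed 0 are {U1 stuck-at-0, U2 stuck-at-1, U3 stuck-at-0}.
Test 2 (P=0, Q=0): fault-free U0=0, U1=0, U2=0, U3=1 → 1; observed 0. Eliminates U1 stuck-at-0, U2 stuck-at-1.
Only U3 stuck-at-0 is consistent with every test.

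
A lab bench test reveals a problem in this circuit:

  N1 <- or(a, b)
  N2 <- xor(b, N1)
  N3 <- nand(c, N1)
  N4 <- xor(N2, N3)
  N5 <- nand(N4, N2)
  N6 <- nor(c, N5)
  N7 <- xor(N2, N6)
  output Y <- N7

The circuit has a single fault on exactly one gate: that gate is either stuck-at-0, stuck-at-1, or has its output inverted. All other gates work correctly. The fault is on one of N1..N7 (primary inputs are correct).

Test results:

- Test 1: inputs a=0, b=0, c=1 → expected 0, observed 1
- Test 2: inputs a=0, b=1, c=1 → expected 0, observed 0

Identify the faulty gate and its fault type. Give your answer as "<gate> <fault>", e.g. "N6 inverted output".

N1 stuck-at-1

Fault-free values for test 1 (a=0, b=0, c=1): N1=0, N2=0, N3=1, N4=1, N5=1, N6=0, N7=0, giving Y=0. Observed 1.
Test 1: faults giving observed 1 are {N1 stuck-at-1, N1 inverted output, N2 stuck-at-1, N2 inverted output, N6 stuck-at-1, N6 inverted output, N7 stuck-at-1, N7 inverted output}.
Test 2 (a=0, b=1, c=1): fault-free N1=1, N2=0, N3=0, N4=0, N5=1, N6=0, N7=0 → 0; observed 0. Eliminates N1 inverted output, N2 stuck-at-1, N2 inverted output, N6 stuck-at-1, N6 inverted output, N7 stuck-at-1, N7 inverted output.
Only N1 stuck-at-1 is consistent with every test.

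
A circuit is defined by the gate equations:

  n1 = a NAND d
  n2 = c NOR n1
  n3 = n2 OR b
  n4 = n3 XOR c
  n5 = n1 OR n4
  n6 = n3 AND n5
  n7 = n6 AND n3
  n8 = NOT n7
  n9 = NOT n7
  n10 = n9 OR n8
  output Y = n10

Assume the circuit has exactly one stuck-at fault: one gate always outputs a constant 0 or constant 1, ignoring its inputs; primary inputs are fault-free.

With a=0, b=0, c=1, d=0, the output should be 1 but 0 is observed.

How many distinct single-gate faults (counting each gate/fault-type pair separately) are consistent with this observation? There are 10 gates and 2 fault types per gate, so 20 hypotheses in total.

Fault-free: n1=1, n2=0, n3=0, n4=1, n5=1, n6=0, n7=0, n8=1, n9=1, n10=1 → 1. Observed 0.
  n1: none of the 2 fault types match ✗
  n2: stuck-at-1 ✓; others ✗
  n3: stuck-at-1 ✓; others ✗
  n4: none of the 2 fault types match ✗
  n5: none of the 2 fault types match ✗
  n6: none of the 2 fault types match ✗
  n7: stuck-at-1 ✓; others ✗
  n8: none of the 2 fault types match ✗
  n9: none of the 2 fault types match ✗
  n10: stuck-at-0 ✓; others ✗
Consistent faults: {n2 stuck-at-1, n3 stuck-at-1, n7 stuck-at-1, n10 stuck-at-0} — 4 in all.

4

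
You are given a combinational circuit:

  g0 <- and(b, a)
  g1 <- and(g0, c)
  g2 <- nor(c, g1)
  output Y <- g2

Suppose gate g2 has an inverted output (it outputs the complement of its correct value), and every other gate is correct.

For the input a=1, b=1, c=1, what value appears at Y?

1

Propagate with g2 forced: g0=1, g1=1, g2=1 [inverted output].
So Y = 1. (Without the fault it would be 0.)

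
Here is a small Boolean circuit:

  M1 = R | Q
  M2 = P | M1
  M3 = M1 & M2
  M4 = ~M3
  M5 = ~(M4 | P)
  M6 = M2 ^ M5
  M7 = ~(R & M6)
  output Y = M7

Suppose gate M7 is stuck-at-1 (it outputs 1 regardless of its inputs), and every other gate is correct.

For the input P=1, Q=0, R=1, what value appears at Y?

Propagate with M7 forced: M1=1, M2=1, M3=1, M4=0, M5=0, M6=1, M7=1 [stuck-at-1].
So Y = 1. (Without the fault it would be 0.)

1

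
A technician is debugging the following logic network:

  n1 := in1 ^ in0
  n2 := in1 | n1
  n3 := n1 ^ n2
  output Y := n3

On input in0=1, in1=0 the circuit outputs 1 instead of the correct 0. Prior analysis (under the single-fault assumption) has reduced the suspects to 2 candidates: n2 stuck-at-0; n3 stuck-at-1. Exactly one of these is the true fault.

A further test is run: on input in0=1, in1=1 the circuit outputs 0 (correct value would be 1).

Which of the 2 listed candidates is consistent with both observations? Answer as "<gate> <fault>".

n2 stuck-at-0

Evaluate each candidate on input in0=1, in1=1:
  n2 stuck-at-0: n1=0, n2=0 [stuck-at-0], n3=0 → 0 — matches
  n3 stuck-at-1: n1=0, n2=1, n3=1 [stuck-at-1] → 1 — eliminated
Only n2 stuck-at-0 reproduces the observed 0.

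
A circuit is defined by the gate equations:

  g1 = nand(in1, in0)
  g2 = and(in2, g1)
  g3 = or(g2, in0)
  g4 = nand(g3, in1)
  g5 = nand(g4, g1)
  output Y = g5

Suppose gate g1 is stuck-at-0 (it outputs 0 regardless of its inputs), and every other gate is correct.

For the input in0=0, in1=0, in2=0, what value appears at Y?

1

Propagate with g1 forced: g1=0 [stuck-at-0], g2=0, g3=0, g4=1, g5=1.
So Y = 1. (Without the fault it would be 0.)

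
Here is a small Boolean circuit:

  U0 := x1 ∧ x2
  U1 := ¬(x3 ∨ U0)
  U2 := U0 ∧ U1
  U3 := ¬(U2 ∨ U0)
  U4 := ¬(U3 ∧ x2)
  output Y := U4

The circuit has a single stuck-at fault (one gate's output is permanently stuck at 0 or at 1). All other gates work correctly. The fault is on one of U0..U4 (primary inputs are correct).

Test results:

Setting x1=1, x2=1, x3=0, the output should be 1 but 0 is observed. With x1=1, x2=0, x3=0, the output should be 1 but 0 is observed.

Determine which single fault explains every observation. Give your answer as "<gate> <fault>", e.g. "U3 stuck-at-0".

U4 stuck-at-0

Fault-free values for test 1 (x1=1, x2=1, x3=0): U0=1, U1=0, U2=0, U3=0, U4=1, giving Y=1. Observed 0.
Test 1: faults giving observed 0 are {U0 stuck-at-0, U3 stuck-at-1, U4 stuck-at-0}.
Test 2 (x1=1, x2=0, x3=0): fault-free U0=0, U1=1, U2=0, U3=1, U4=1 → 1; observed 0. Eliminates U0 stuck-at-0, U3 stuck-at-1.
Only U4 stuck-at-0 is consistent with every test.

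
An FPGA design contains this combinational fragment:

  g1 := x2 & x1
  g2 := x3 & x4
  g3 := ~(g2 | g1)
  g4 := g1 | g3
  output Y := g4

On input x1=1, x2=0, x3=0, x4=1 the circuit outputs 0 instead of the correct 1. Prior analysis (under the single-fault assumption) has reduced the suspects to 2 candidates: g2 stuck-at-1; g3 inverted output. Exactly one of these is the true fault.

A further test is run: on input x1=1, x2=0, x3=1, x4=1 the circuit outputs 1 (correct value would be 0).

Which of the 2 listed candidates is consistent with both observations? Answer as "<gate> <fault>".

Evaluate each candidate on input x1=1, x2=0, x3=1, x4=1:
  g2 stuck-at-1: g1=0, g2=1 [stuck-at-1], g3=0, g4=0 → 0 — eliminated
  g3 inverted output: g1=0, g2=1, g3=1 [inverted output], g4=1 → 1 — matches
Only g3 inverted output reproduces the observed 1.

g3 inverted output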